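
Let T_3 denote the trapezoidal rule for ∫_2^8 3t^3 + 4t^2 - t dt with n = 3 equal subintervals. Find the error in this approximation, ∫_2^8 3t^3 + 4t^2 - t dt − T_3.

-196

Exact integral: ∫_2^8 f(t) dt = 3702.
T_3 = 3898.
Error = 3702 − 3898 = -196.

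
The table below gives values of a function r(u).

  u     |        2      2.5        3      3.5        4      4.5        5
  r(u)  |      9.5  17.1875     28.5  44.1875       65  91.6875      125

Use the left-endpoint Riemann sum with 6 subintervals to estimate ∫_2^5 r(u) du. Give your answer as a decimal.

Δu = 0.5.
Sum = 0.5·[9.5 + 17.1875 + 28.5 + 44.1875 + 65 + 91.6875] = 128.03125.

128.03125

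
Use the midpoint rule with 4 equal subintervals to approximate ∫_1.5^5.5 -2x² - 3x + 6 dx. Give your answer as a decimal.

-126

Δx = (5.5 − 1.5)/4 = 1.
Midpoints: 2, 3, 4, 5.
f(2) = -8, f(3) = -21, f(4) = -38, f(5) = -59.
Sum = Δx · [f(2) + f(3) + f(4) + f(5)].
Sum = -126.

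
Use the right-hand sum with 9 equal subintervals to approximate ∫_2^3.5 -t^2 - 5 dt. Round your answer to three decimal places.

-19.819

Δt = (3.5 − 2)/9 = 1/6.
Right endpoints: 13/6, 7/3, 2.5, 8/3, 17/6, 3, 19/6, 10/3, 3.5.
f(13/6) = -349/36, f(7/3) = -94/9, f(2.5) = -11.25, f(8/3) = -109/9, f(17/6) = -469/36, f(3) = -14, f(19/6) = -541/36, f(10/3) = -145/9, f(3.5) = -17.25.
Sum = Δt · [f(13/6) + f(7/3) + f(2.5) + ...].
Sum ≈ -19.819.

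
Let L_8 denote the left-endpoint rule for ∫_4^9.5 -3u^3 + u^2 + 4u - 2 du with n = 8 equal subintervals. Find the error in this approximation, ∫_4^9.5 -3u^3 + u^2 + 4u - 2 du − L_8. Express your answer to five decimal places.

Exact integral: ∫_4^9.5 f(u) du ≈ -5514.8385417.
L_8 ≈ -4755.6442871.
Error ≈ -5514.8385417 − (-4755.6442871) ≈ -759.19425.

-759.19425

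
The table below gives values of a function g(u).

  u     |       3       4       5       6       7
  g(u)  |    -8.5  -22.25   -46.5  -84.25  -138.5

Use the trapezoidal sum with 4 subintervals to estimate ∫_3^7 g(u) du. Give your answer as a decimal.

Δu = 1.
T_4 = (1/2)·[(-8.5) + 2·(-22.25) + 2·(-46.5) + 2·(-84.25) + (-138.5)] = -226.5.

-226.5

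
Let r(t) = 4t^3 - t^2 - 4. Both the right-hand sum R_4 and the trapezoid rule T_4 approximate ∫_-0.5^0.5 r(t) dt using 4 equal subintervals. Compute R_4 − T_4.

R_4 = -3.96875.
T_4 = -4.09375.
R_4 − T_4 = 0.125.

0.125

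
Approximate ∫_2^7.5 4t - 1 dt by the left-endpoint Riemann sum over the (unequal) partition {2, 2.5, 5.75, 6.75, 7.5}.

74.25

Subinterval widths: 0.5, 3.25, 1, 0.75.
Left endpoints: 2, 2.5, 5.75, 6.75.
f(2) = 7, f(2.5) = 9, f(5.75) = 22, f(6.75) = 26.
Sum = Σ Δt_i · f(t_i).
Sum = 74.25.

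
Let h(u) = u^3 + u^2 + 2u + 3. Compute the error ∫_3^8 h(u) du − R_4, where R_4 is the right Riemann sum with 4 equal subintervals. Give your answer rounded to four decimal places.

-366.5365

Exact integral: ∫_3^8 h(u) du ≈ 1235.416667.
R_4 = 1601.953125.
Error ≈ 1235.416667 − 1601.953125 ≈ -366.5365.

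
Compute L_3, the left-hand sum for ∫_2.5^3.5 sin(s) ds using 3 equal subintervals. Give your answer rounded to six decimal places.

Δs = (3.5 − 2.5)/3 = 1/3.
Left endpoints: 2.5, 17/6, 19/6.
f(2.5) ≈ 0.598472, f(17/6) ≈ 0.303400, f(19/6) ≈ -0.025071.
Sum = Δs · [f(2.5) + f(17/6) + f(19/6)].
Sum ≈ 0.292267.

0.292267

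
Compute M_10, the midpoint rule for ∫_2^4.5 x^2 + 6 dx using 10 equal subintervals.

Δx = (4.5 − 2)/10 = 0.25.
Midpoints: 2.125, 2.375, 2.625, 2.875, 3.125, 3.375, 3.625, 3.875, 4.125, 4.375.
f(2.125) = 10.515625, f(2.375) = 11.640625, f(2.625) = 12.890625, f(2.875) = 14.265625, f(3.125) = 15.765625, f(3.375) = 17.390625, f(3.625) = 19.140625, f(3.875) = 21.015625, f(4.125) = 23.015625, f(4.375) = 25.140625.
Sum = Δx · [f(2.125) + f(2.375) + f(2.625) + ...].
Sum = 42.6953125.

42.6953125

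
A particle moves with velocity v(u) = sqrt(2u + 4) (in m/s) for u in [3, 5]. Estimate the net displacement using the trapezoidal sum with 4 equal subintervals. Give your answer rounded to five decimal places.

Δu = (5 − 3)/4 = 0.5.
v(3) ≈ 3.16228, v(3.5) ≈ 3.31662, v(4) ≈ 3.46410, v(4.5) ≈ 3.60555, v(5) ≈ 3.74166.
T_4 = (Δu/2)·[v(u_0) + 2v(u_1) + 2v(u_2) + 2v(u_3) + v(u_4)].
Sum ≈ 6.91912.

6.91912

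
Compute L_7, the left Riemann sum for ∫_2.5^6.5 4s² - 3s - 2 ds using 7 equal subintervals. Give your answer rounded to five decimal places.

Δs = (6.5 − 2.5)/7 = 4/7.
Left endpoints: 2.5, 43/14, 51/14, 59/14, 67/14, 75/14, 83/14.
f(2.5) = 15.5, f(43/14) = 2599/98, f(51/14) = 3935/98, f(59/14) = 5527/98, f(67/14) = 7375/98, f(75/14) = 9479/98, f(83/14) = 11839/98.
Sum = Δs · [f(2.5) + f(43/14) + f(51/14) + ...].
Sum ≈ 246.48980.

246.48980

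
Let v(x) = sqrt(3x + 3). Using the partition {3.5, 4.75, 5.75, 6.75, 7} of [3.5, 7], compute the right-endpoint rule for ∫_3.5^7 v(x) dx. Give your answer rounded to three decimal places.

Subinterval widths: 1.25, 1, 1, 0.25.
Right endpoints: 4.75, 5.75, 6.75, 7.
v(4.75) ≈ 4.153, v(5.75) ≈ 4.500, v(6.75) ≈ 4.822, v(7) ≈ 4.899.
Sum = Σ Δx_i · v(x_i).
Sum ≈ 15.738.

15.738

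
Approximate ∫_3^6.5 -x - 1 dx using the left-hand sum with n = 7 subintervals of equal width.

-19.25

Δx = (6.5 − 3)/7 = 0.5.
Left endpoints: 3, 3.5, 4, 4.5, 5, 5.5, 6.
f(3) = -4, f(3.5) = -4.5, f(4) = -5, f(4.5) = -5.5, f(5) = -6, f(5.5) = -6.5, f(6) = -7.
Sum = Δx · [f(3) + f(3.5) + f(4) + ...].
Sum = -19.25.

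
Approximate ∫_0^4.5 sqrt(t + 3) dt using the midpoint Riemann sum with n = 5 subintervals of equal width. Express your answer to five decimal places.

10.23253

Δt = (4.5 − 0)/5 = 0.9.
Midpoints: 0.45, 1.35, 2.25, 3.15, 4.05.
f(0.45) ≈ 1.85742, f(1.35) ≈ 2.08567, f(2.25) ≈ 2.29129, f(3.15) ≈ 2.47992, f(4.05) ≈ 2.65518.
Sum = Δt · [f(0.45) + f(1.35) + f(2.25) + f(3.15) + f(4.05)].
Sum ≈ 10.23253.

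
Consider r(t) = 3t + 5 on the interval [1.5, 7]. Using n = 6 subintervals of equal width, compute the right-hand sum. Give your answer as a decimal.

105.1875

Δt = (7 − 1.5)/6 = 11/12.
Right endpoints: 29/12, 10/3, 4.25, 31/6, 73/12, 7.
r(29/12) = 12.25, r(10/3) = 15, r(4.25) = 17.75, r(31/6) = 20.5, r(73/12) = 23.25, r(7) = 26.
Sum = Δt · [r(29/12) + r(10/3) + r(4.25) + ...].
Sum = 105.1875.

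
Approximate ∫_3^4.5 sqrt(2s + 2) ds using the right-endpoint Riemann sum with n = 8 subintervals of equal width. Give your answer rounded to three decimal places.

Δs = (4.5 − 3)/8 = 0.1875.
Right endpoints: 3.1875, 3.375, 3.5625, 3.75, 3.9375, 4.125, 4.3125, 4.5.
f(3.1875) ≈ 2.894, f(3.375) ≈ 2.958, f(3.5625) ≈ 3.021, f(3.75) ≈ 3.082, f(3.9375) ≈ 3.142, f(4.125) ≈ 3.202, f(4.3125) ≈ 3.260, f(4.5) ≈ 3.317.
Sum = Δs · [f(3.1875) + f(3.375) + f(3.5625) + ...].
Sum ≈ 4.664.

4.664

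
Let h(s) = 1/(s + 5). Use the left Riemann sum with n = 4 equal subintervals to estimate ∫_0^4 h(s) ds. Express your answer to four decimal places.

0.6345

Δs = (4 − 0)/4 = 1.
Left endpoints: 0, 1, 2, 3.
h(0) = 0.2, h(1) = 1/6, h(2) = 1/7, h(3) = 0.125.
Sum = Δs · [h(0) + h(1) + h(2) + h(3)].
Sum ≈ 0.6345.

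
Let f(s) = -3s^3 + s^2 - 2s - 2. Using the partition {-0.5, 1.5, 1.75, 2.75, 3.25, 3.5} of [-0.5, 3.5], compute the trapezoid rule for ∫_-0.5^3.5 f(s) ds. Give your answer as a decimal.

Subinterval widths: 2, 0.25, 1, 0.5, 0.25.
f(-0.5) = -0.375, f(1.5) = -12.875, f(1.75) = -18.515625, f(2.75) = -62.328125, f(3.25) = -100.921875, f(3.5) = -125.375.
On each subinterval the trapezoid contributes (Δs_i/2)·[f(s_{i-1}) + f(s_i)].
Sum = -126.6953125.

-126.6953125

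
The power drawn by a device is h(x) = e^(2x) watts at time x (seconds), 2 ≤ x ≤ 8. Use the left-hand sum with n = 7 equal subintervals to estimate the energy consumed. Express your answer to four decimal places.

1672986.6203

Δx = (8 − 2)/7 = 6/7.
Left endpoints: 2, 20/7, 26/7, 32/7, 38/7, 44/7, 50/7.
h(2) ≈ 54.5982, h(20/7) ≈ 303.1676, h(26/7) ≈ 1683.4010, h(32/7) ≈ 9347.4340, h(38/7) ≈ 51903.5702, h(44/7) ≈ 288205.3631, h(50/7) ≈ 1600320.1896.
Sum = Δx · [h(2) + h(20/7) + h(26/7) + ...].
Sum ≈ 1672986.6203.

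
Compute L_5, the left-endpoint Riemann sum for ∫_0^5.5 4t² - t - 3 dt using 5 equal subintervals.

Δt = (5.5 − 0)/5 = 1.1.
Left endpoints: 0, 1.1, 2.2, 3.3, 4.4.
f(0) = -3, f(1.1) = 0.74, f(2.2) = 14.16, f(3.3) = 37.26, f(4.4) = 70.04.
Sum = Δt · [f(0) + f(1.1) + f(2.2) + f(3.3) + f(4.4)].
Sum = 131.12.

131.12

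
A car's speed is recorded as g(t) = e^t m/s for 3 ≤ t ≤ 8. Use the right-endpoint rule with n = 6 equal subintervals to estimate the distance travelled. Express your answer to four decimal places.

Δt = (8 − 3)/6 = 5/6.
Right endpoints: 23/6, 14/3, 5.5, 19/3, 43/6, 8.
g(23/6) ≈ 46.2163, g(14/3) ≈ 106.3427, g(5.5) ≈ 244.6919, g(19/3) ≈ 563.0302, g(43/6) ≈ 1295.5190, g(8) ≈ 2980.9580.
Sum = Δt · [g(23/6) + g(14/3) + g(5.5) + ...].
Sum ≈ 4363.9651.

4363.9651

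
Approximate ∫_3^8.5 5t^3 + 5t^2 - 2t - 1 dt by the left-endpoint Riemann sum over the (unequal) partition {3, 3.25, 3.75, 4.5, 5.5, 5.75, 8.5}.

4219.734375

Subinterval widths: 0.25, 0.5, 0.75, 1, 0.25, 2.75.
Left endpoints: 3, 3.25, 3.75, 4.5, 5.5, 5.75.
f(3) = 173, f(3.25) = 216.953125, f(3.75) = 325.484375, f(4.5) = 546.875, f(5.5) = 971.125, f(5.75) = 1103.359375.
Sum = Σ Δt_i · f(t_i).
Sum = 4219.734375.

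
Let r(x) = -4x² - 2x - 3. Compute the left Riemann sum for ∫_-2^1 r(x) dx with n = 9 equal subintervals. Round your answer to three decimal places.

Δx = (1 − (-2))/9 = 1/3.
Left endpoints: -2, -5/3, -4/3, -1, -2/3, -1/3, 0, 1/3, 2/3.
r(-2) = -15, r(-5/3) = -97/9, r(-4/3) = -67/9, r(-1) = -5, r(-2/3) = -31/9, r(-1/3) = -25/9, r(0) = -3, r(1/3) = -37/9, r(2/3) = -55/9.
Sum = Δx · [r(-2) + r(-5/3) + r(-4/3) + ...].
Sum ≈ -19.222.

-19.222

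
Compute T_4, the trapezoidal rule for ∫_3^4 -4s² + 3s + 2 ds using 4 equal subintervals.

Δs = (4 − 3)/4 = 0.25.
f(3) = -25, f(3.25) = -30.5, f(3.5) = -36.5, f(3.75) = -43, f(4) = -50.
T_4 = (Δs/2)·[f(s_0) + 2f(s_1) + 2f(s_2) + 2f(s_3) + f(s_4)].
Sum = -36.875.

-36.875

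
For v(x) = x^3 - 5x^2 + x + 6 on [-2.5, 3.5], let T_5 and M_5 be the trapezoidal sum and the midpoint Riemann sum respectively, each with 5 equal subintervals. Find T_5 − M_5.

T_5 = -35.79.
M_5 = -28.23.
T_5 − M_5 = -7.56.

-7.56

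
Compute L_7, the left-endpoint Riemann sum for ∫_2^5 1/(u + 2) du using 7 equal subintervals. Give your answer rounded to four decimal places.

0.5832

Δu = (5 − 2)/7 = 3/7.
Left endpoints: 2, 17/7, 20/7, 23/7, 26/7, 29/7, 32/7.
f(2) = 0.25, f(17/7) = 7/31, f(20/7) = 7/34, f(23/7) = 7/37, f(26/7) = 0.175, f(29/7) = 7/43, f(32/7) = 7/46.
Sum = Δu · [f(2) + f(17/7) + f(20/7) + ...].
Sum ≈ 0.5832.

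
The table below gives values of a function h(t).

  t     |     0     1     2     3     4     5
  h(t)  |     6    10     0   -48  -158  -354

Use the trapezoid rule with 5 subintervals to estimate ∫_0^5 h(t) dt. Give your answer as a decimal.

Δt = 1.
T_5 = (1/2)·[6 + 2·10 + 2·0 + 2·(-48) + 2·(-158) + (-354)] = -370.

-370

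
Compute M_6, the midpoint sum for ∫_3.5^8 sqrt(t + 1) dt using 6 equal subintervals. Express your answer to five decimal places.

11.63765

Δt = (8 − 3.5)/6 = 0.75.
Midpoints: 3.875, 4.625, 5.375, 6.125, 6.875, 7.625.
f(3.875) ≈ 2.20794, f(4.625) ≈ 2.37171, f(5.375) ≈ 2.52488, f(6.125) ≈ 2.66927, f(6.875) ≈ 2.80624, f(7.625) ≈ 2.93684.
Sum = Δt · [f(3.875) + f(4.625) + f(5.375) + ...].
Sum ≈ 11.63765.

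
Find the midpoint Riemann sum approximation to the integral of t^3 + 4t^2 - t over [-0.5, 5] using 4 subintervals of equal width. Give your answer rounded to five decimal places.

Δt = (5 − (-0.5))/4 = 1.375.
Midpoints: 0.1875, 1.5625, 2.9375, 4.3125.
f(0.1875) = -165/4096, f(1.5625) = 49225/4096, f(2.9375) = 233167/4096, f(4.3125) = 615549/4096.
Sum = Δt · [f(0.1875) + f(1.5625) + f(2.9375) + f(4.3125)].
Sum ≈ 301.37744.

301.37744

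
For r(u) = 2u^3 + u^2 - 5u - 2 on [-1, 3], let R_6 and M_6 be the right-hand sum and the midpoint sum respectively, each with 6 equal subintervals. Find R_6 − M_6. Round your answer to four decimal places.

R_6 ≈ 38.074074.
M_6 ≈ 20.296296.
R_6 − M_6 ≈ 17.7778.

17.7778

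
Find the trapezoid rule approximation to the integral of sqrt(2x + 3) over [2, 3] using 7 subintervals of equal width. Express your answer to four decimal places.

2.8265

Δx = (3 − 2)/7 = 1/7.
f(2) ≈ 2.6458, f(15/7) ≈ 2.6992, f(16/7) ≈ 2.7516, f(17/7) ≈ 2.8031, f(18/7) ≈ 2.8536, f(19/7) ≈ 2.9032, f(20/7) ≈ 2.9520, f(3) ≈ 3.0000.
T_7 = (Δx/2)·[f(x_0) + 2f(x_1) + ... + 2f(x_{6}) + f(x_7)].
Sum ≈ 2.8265.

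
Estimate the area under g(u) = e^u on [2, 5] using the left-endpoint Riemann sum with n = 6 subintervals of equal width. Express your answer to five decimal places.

108.69391

Δu = (5 − 2)/6 = 0.5.
Left endpoints: 2, 2.5, 3, 3.5, 4, 4.5.
g(2) ≈ 7.38906, g(2.5) ≈ 12.18249, g(3) ≈ 20.08554, g(3.5) ≈ 33.11545, g(4) ≈ 54.59815, g(4.5) ≈ 90.01713.
Sum = Δu · [g(2) + g(2.5) + g(3) + ...].
Sum ≈ 108.69391.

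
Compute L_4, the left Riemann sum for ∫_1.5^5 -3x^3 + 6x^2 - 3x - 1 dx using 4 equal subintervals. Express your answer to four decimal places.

-165.2041

Δx = (5 − 1.5)/4 = 0.875.
Left endpoints: 1.5, 2.375, 3.25, 4.125.
f(1.5) = -2.125, f(2.375) = -7409/512, f(3.25) = -50.359375, f(4.125) = -62387/512.
Sum = Δx · [f(1.5) + f(2.375) + f(3.25) + f(4.125)].
Sum ≈ -165.2041.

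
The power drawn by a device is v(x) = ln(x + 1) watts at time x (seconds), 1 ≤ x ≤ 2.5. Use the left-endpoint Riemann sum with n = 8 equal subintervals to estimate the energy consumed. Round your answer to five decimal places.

1.44528

Δx = (2.5 − 1)/8 = 0.1875.
Left endpoints: 1, 1.1875, 1.375, 1.5625, 1.75, 1.9375, 2.125, 2.3125.
v(1) ≈ 0.69315, v(1.1875) ≈ 0.78276, v(1.375) ≈ 0.86500, v(1.5625) ≈ 0.94098, v(1.75) ≈ 1.01160, v(1.9375) ≈ 1.07756, v(2.125) ≈ 1.13943, v(2.3125) ≈ 1.19770.
Sum = Δx · [v(1) + v(1.1875) + v(1.375) + ...].
Sum ≈ 1.44528.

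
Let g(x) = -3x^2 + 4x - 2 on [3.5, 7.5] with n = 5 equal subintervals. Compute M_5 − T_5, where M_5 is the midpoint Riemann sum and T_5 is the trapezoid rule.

M_5 = -298.36.
T_5 = -300.28.
M_5 − T_5 = 1.92.

1.92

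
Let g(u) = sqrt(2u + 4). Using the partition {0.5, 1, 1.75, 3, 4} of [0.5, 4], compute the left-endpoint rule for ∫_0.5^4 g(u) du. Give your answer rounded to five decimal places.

Subinterval widths: 0.5, 0.75, 1.25, 1.
Left endpoints: 0.5, 1, 1.75, 3.
g(0.5) ≈ 2.23607, g(1) ≈ 2.44949, g(1.75) ≈ 2.73861, g(3) ≈ 3.16228.
Sum = Σ Δu_i · g(u_i).
Sum ≈ 9.54069.

9.54069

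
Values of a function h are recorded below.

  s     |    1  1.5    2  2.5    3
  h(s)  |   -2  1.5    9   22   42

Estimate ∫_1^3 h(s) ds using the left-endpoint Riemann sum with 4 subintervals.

Δs = 0.5.
Sum = 0.5·[(-2) + 1.5 + 9 + 22] = 15.25.

15.25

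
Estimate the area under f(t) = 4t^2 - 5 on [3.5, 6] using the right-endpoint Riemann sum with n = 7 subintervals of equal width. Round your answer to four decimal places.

235.5102

Δt = (6 − 3.5)/7 = 5/14.
Right endpoints: 27/7, 59/14, 32/7, 69/14, 37/7, 79/14, 6.
f(27/7) = 2671/49, f(59/14) = 3236/49, f(32/7) = 3851/49, f(69/14) = 4516/49, f(37/7) = 5231/49, f(79/14) = 5996/49, f(6) = 139.
Sum = Δt · [f(27/7) + f(59/14) + f(32/7) + ...].
Sum ≈ 235.5102.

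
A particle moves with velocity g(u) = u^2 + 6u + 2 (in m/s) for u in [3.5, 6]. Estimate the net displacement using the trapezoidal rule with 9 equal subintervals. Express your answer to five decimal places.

Δu = (6 − 3.5)/9 = 5/18.
g(3.5) = 35.25, g(34/9) = 3154/81, g(73/18) = 13861/324, g(13/3) = 421/9, g(83/18) = 16501/324, g(44/9) = 4474/81, g(31/6) = 2149/36, g(49/9) = 5209/81, g(103/18) = 22381/324, g(6) = 74.
T_9 = (Δu/2)·[g(u_0) + 2g(u_1) + ... + 2g(u_{8}) + g(u_9)].
Sum ≈ 133.99048.

133.99048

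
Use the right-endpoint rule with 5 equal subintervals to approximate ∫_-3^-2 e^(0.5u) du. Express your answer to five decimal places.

Δu = (-2 − (-3))/5 = 0.2.
Right endpoints: -2.8, -2.6, -2.4, -2.2, -2.
f(-2.8) ≈ 0.24660, f(-2.6) ≈ 0.27253, f(-2.4) ≈ 0.30119, f(-2.2) ≈ 0.33287, f(-2) ≈ 0.36788.
Sum = Δu · [f(-2.8) + f(-2.6) + f(-2.4) + f(-2.2) + f(-2)].
Sum ≈ 0.30421.

0.30421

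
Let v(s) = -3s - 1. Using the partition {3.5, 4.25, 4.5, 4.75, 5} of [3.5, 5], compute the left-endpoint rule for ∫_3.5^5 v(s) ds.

-19.5

Subinterval widths: 0.75, 0.25, 0.25, 0.25.
Left endpoints: 3.5, 4.25, 4.5, 4.75.
v(3.5) = -11.5, v(4.25) = -13.75, v(4.5) = -14.5, v(4.75) = -15.25.
Sum = Σ Δs_i · v(s_i).
Sum = -19.5.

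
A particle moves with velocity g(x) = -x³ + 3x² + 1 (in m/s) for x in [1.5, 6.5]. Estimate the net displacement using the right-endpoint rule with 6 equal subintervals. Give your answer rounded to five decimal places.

-236.97917

Δx = (6.5 − 1.5)/6 = 5/6.
Right endpoints: 7/3, 19/6, 4, 29/6, 17/3, 6.5.
g(7/3) = 125/27, g(19/6) = -145/216, g(4) = -15, g(29/6) = -9035/216, g(17/3) = -2285/27, g(6.5) = -146.875.
Sum = Δx · [g(7/3) + g(19/6) + g(4) + ...].
Sum ≈ -236.97917.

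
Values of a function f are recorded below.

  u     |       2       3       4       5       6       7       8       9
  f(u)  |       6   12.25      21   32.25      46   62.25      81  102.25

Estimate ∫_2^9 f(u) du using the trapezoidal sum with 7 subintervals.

308.875

Δu = 1.
T_7 = (1/2)·[6 + 2·12.25 + 2·21 + 2·32.25 + 2·46 + 2·62.25 + 2·81 + 102.25] = 308.875.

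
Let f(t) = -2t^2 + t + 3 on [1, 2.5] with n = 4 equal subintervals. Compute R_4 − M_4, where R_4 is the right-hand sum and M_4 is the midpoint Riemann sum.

-1.79296875

R_4 = -4.3828125.
M_4 = -2.58984375.
R_4 − M_4 = -1.79296875.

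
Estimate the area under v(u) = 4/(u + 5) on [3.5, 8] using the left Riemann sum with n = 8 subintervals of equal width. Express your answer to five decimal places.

Δu = (8 − 3.5)/8 = 0.5625.
Left endpoints: 3.5, 4.0625, 4.625, 5.1875, 5.75, 6.3125, 6.875, 7.4375.
v(3.5) = 8/17, v(4.0625) = 64/145, v(4.625) = 32/77, v(5.1875) = 64/163, v(5.75) = 16/43, v(6.3125) = 64/181, v(6.875) = 32/95, v(7.4375) = 64/199.
Sum = Δu · [v(3.5) + v(4.0625) + v(4.625) + ...].
Sum ≈ 1.74618.

1.74618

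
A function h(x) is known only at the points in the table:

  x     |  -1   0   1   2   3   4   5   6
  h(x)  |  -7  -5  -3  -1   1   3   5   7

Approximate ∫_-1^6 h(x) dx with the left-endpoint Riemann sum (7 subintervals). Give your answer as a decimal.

-7

Δx = 1.
Sum = 1·[(-7) + (-5) + (-3) + (-1) + 1 + 3 + 5] = -7.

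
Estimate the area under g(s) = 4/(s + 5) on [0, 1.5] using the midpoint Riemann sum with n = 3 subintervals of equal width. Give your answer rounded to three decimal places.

1.049

Δs = (1.5 − 0)/3 = 0.5.
Midpoints: 0.25, 0.75, 1.25.
g(0.25) = 16/21, g(0.75) = 16/23, g(1.25) = 0.64.
Sum = Δs · [g(0.25) + g(0.75) + g(1.25)].
Sum ≈ 1.049.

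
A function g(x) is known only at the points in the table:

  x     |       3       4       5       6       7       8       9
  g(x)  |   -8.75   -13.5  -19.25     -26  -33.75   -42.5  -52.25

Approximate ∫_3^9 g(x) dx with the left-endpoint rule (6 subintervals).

Δx = 1.
Sum = 1·[(-8.75) + (-13.5) + (-19.25) + (-26) + (-33.75) + (-42.5)] = -143.75.

-143.75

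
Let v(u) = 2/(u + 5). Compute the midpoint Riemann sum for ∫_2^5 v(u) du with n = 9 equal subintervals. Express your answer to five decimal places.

Δu = (5 − 2)/9 = 1/3.
Midpoints: 13/6, 2.5, 17/6, 19/6, 3.5, 23/6, 25/6, 4.5, 29/6.
v(13/6) = 12/43, v(2.5) = 4/15, v(17/6) = 12/47, v(19/6) = 12/49, v(3.5) = 4/17, v(23/6) = 12/53, v(25/6) = 12/55, v(4.5) = 4/19, v(29/6) = 12/59.
Sum = Δu · [v(13/6) + v(2.5) + v(17/6) + ...].
Sum ≈ 0.71325.

0.71325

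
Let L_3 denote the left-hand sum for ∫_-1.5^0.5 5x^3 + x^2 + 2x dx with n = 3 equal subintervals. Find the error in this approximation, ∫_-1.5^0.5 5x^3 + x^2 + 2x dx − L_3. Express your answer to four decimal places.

7.4630

Exact integral: ∫_-1.5^0.5 f(x) dx ≈ -7.083333.
L_3 ≈ -14.546296.
Error ≈ -7.083333 − (-14.546296) ≈ 7.4630.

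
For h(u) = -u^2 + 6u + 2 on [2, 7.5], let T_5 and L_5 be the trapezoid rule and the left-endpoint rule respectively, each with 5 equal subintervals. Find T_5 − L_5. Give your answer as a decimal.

-10.5875

T_5 = 28.6825.
L_5 = 39.27.
T_5 − L_5 = -10.5875.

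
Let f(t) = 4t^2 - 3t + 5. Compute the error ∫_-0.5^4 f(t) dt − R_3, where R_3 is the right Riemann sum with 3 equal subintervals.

-43.875

Exact integral: ∫_-0.5^4 f(t) dt = 84.375.
R_3 = 128.25.
Error = 84.375 − 128.25 = -43.875.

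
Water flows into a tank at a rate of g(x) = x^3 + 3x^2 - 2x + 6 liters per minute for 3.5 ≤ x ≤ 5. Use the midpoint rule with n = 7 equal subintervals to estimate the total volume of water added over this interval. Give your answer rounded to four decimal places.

Δx = (5 − 3.5)/7 = 3/14.
Midpoints: 101/28, 107/28, 113/28, 4.25, 125/28, 131/28, 137/28.
g(101/28) = 1860529/21952, g(107/28) = 2150695/21952, g(113/28) = 2470021/21952, g(4.25) = 128.453125, g(125/28) = 3201337/21952, g(131/28) = 3615919/21952, g(137/28) = 4064845/21952.
Sum = Δx · [g(101/28) + g(107/28) + g(113/28) + ...].
Sum ≈ 197.0190.

197.0190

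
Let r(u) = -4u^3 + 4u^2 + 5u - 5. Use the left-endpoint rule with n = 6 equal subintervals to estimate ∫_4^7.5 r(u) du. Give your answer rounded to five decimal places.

Δu = (7.5 − 4)/6 = 7/12.
Left endpoints: 4, 55/12, 31/6, 5.75, 19/3, 83/12.
r(4) = -177, r(55/12) = -122335/432, r(31/6) = -11450/27, r(5.75) = -604.4375, r(19/3) = -22384/27, r(83/12) = -476339/432.
Sum = Δu · [r(4) + r(55/12) + r(31/6) + ...].
Sum ≈ -1995.21470.

-1995.21470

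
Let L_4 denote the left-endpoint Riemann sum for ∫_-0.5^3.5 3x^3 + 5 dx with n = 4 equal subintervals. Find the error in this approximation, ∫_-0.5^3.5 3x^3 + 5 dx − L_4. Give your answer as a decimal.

55.5

Exact integral: ∫_-0.5^3.5 f(x) dx = 132.5.
L_4 = 77.
Error = 132.5 − 77 = 55.5.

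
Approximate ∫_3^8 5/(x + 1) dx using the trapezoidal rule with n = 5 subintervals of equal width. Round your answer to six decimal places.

4.075397

Δx = (8 − 3)/5 = 1.
f(3) = 1.25, f(4) = 1, f(5) = 5/6, f(6) = 5/7, f(7) = 0.625, f(8) = 5/9.
T_5 = (Δx/2)·[f(x_0) + 2f(x_1) + ... + 2f(x_{4}) + f(x_5)].
Sum ≈ 4.075397.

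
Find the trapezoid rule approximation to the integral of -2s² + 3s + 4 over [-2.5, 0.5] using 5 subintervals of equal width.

Δs = (0.5 − (-2.5))/5 = 0.6.
f(-2.5) = -16, f(-1.9) = -8.92, f(-1.3) = -3.28, f(-0.7) = 0.92, f(-0.1) = 3.68, f(0.5) = 5.
T_5 = (Δs/2)·[f(s_0) + 2f(s_1) + ... + 2f(s_{4}) + f(s_5)].
Sum = -7.86.

-7.86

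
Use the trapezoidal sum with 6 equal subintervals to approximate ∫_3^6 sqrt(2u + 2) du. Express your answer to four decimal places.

9.9168

Δu = (6 − 3)/6 = 0.5.
f(3) ≈ 2.8284, f(3.5) ≈ 3.0000, f(4) ≈ 3.1623, f(4.5) ≈ 3.3166, f(5) ≈ 3.4641, f(5.5) ≈ 3.6056, f(6) ≈ 3.7417.
T_6 = (Δu/2)·[f(u_0) + 2f(u_1) + ... + 2f(u_{5}) + f(u_6)].
Sum ≈ 9.9168.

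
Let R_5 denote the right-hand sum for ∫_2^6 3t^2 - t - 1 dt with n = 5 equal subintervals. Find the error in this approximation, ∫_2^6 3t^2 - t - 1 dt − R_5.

-38.08

Exact integral: ∫_2^6 f(t) dt = 188.
R_5 = 226.08.
Error = 188 − 226.08 = -38.08.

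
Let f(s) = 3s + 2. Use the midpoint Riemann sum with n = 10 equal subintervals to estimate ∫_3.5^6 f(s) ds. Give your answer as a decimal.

Δs = (6 − 3.5)/10 = 0.25.
Midpoints: 3.625, 3.875, 4.125, 4.375, 4.625, 4.875, 5.125, 5.375, 5.625, 5.875.
f(3.625) = 12.875, f(3.875) = 13.625, f(4.125) = 14.375, f(4.375) = 15.125, f(4.625) = 15.875, f(4.875) = 16.625, f(5.125) = 17.375, f(5.375) = 18.125, f(5.625) = 18.875, f(5.875) = 19.625.
Sum = Δs · [f(3.625) + f(3.875) + f(4.125) + ...].
Sum = 40.625.

40.625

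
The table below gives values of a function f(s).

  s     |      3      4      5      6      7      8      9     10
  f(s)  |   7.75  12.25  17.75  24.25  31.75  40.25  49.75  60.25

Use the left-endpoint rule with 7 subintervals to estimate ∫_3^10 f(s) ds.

183.75

Δs = 1.
Sum = 1·[7.75 + 12.25 + 17.75 + 24.25 + 31.75 + 40.25 + 49.75] = 183.75.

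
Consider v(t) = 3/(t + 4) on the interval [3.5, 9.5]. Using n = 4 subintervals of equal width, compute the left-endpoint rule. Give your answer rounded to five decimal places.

1.90357

Δt = (9.5 − 3.5)/4 = 1.5.
Left endpoints: 3.5, 5, 6.5, 8.
v(3.5) = 0.4, v(5) = 1/3, v(6.5) = 2/7, v(8) = 0.25.
Sum = Δt · [v(3.5) + v(5) + v(6.5) + v(8)].
Sum ≈ 1.90357.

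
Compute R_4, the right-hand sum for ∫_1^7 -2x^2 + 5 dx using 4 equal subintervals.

-274.5

Δx = (7 − 1)/4 = 1.5.
Right endpoints: 2.5, 4, 5.5, 7.
f(2.5) = -7.5, f(4) = -27, f(5.5) = -55.5, f(7) = -93.
Sum = Δx · [f(2.5) + f(4) + f(5.5) + f(7)].
Sum = -274.5.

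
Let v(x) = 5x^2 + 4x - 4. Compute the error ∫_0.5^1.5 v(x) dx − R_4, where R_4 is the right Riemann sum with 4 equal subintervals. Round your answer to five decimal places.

-1.80208

Exact integral: ∫_0.5^1.5 v(x) dx ≈ 5.4166667.
R_4 = 7.21875.
Error ≈ 5.4166667 − 7.21875 ≈ -1.80208.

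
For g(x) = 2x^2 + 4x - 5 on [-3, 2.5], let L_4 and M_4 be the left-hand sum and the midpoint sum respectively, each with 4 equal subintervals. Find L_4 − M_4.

-6.14453125

L_4 = -12.4609375.
M_4 = -6.31640625.
L_4 − M_4 = -6.14453125.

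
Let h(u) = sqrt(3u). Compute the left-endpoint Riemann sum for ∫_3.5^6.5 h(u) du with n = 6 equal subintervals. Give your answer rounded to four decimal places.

11.2782

Δu = (6.5 − 3.5)/6 = 0.5.
Left endpoints: 3.5, 4, 4.5, 5, 5.5, 6.
h(3.5) ≈ 3.2404, h(4) ≈ 3.4641, h(4.5) ≈ 3.6742, h(5) ≈ 3.8730, h(5.5) ≈ 4.0620, h(6) ≈ 4.2426.
Sum = Δu · [h(3.5) + h(4) + h(4.5) + ...].
Sum ≈ 11.2782.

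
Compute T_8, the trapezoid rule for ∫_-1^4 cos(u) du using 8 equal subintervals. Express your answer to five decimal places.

Δu = (4 − (-1))/8 = 0.625.
f(-1) ≈ 0.54030, f(-0.375) ≈ 0.93051, f(0.25) ≈ 0.96891, f(0.875) ≈ 0.64100, f(1.5) ≈ 0.07074, f(2.125) ≈ -0.52627, f(2.75) ≈ -0.92430, f(3.375) ≈ -0.97288, f(4) ≈ -0.65364.
T_8 = (Δu/2)·[f(u_0) + 2f(u_1) + ... + 2f(u_{7}) + f(u_8)].
Sum ≈ 0.08189.

0.08189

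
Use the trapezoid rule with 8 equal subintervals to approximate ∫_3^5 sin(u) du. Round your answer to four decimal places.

Δu = (5 − 3)/8 = 0.25.
f(3) ≈ 0.1411, f(3.25) ≈ -0.1082, f(3.5) ≈ -0.3508, f(3.75) ≈ -0.5716, f(4) ≈ -0.7568, f(4.25) ≈ -0.8950, f(4.5) ≈ -0.9775, f(4.75) ≈ -0.9993, f(5) ≈ -0.9589.
T_8 = (Δu/2)·[f(u_0) + 2f(u_1) + ... + 2f(u_{7}) + f(u_8)].
Sum ≈ -1.2670.

-1.2670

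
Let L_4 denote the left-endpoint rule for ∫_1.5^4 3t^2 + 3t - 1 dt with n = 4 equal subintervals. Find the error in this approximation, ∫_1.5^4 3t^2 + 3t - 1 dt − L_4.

Exact integral: ∫_1.5^4 f(t) dt = 78.75.
L_4 = 64.00390625.
Error = 78.75 − 64.00390625 = 14.74609375.

14.74609375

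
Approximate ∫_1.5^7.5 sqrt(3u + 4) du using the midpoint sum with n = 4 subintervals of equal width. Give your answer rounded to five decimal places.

Δu = (7.5 − 1.5)/4 = 1.5.
Midpoints: 2.25, 3.75, 5.25, 6.75.
f(2.25) ≈ 3.27872, f(3.75) ≈ 3.90512, f(5.25) ≈ 4.44410, f(6.75) ≈ 4.92443.
Sum = Δu · [f(2.25) + f(3.75) + f(5.25) + f(6.75)].
Sum ≈ 24.82856.

24.82856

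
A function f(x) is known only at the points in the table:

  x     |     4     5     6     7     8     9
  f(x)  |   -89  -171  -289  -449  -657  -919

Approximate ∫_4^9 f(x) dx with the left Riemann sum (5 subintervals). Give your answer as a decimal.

-1655

Δx = 1.
Sum = 1·[(-89) + (-171) + (-289) + (-449) + (-657)] = -1655.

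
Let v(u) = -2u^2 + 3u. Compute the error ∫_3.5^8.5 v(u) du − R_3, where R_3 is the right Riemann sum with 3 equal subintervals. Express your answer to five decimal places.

92.12963

Exact integral: ∫_3.5^8.5 v(u) du ≈ -290.8333333.
R_3 ≈ -382.9629630.
Error ≈ -290.8333333 − (-382.9629630) ≈ 92.12963.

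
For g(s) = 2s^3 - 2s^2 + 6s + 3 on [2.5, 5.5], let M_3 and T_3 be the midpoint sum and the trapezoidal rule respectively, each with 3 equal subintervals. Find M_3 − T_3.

-16.5

M_3 = 413.
T_3 = 429.5.
M_3 − T_3 = -16.5.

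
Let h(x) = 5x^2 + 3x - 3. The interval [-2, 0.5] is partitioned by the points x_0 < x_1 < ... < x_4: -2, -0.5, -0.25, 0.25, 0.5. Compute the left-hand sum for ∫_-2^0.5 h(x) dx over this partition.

Subinterval widths: 1.5, 0.25, 0.5, 0.25.
Left endpoints: -2, -0.5, -0.25, 0.25.
h(-2) = 11, h(-0.5) = -3.25, h(-0.25) = -3.4375, h(0.25) = -1.9375.
Sum = Σ Δx_i · h(x_i).
Sum = 13.484375.

13.484375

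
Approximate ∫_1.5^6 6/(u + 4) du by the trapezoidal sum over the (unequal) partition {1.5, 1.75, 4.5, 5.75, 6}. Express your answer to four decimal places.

3.6499

Subinterval widths: 0.25, 2.75, 1.25, 0.25.
f(1.5) = 12/11, f(1.75) = 24/23, f(4.5) = 12/17, f(5.75) = 8/13, f(6) = 0.6.
On each subinterval the trapezoid contributes (Δu_i/2)·[f(u_{i-1}) + f(u_i)].
Sum ≈ 3.6499.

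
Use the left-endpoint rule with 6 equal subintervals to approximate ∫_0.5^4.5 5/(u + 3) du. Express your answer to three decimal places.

Δu = (4.5 − 0.5)/6 = 2/3.
Left endpoints: 0.5, 7/6, 11/6, 2.5, 19/6, 23/6.
f(0.5) = 10/7, f(7/6) = 1.2, f(11/6) = 30/29, f(2.5) = 10/11, f(19/6) = 30/37, f(23/6) = 30/41.
Sum = Δu · [f(0.5) + f(7/6) + f(11/6) + ...].
Sum ≈ 4.076.

4.076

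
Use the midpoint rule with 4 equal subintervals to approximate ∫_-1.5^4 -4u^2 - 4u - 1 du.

Δu = (4 − (-1.5))/4 = 1.375.
Midpoints: -0.8125, 0.5625, 1.9375, 3.3125.
f(-0.8125) = -0.390625, f(0.5625) = -4.515625, f(1.9375) = -23.765625, f(3.3125) = -58.140625.
Sum = Δu · [f(-0.8125) + f(0.5625) + f(1.9375) + f(3.3125)].
Sum = -119.3671875.

-119.3671875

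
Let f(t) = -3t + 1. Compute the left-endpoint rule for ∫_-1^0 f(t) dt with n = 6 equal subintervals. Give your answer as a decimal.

2.75

Δt = (0 − (-1))/6 = 1/6.
Left endpoints: -1, -5/6, -2/3, -0.5, -1/3, -1/6.
f(-1) = 4, f(-5/6) = 3.5, f(-2/3) = 3, f(-0.5) = 2.5, f(-1/3) = 2, f(-1/6) = 1.5.
Sum = Δt · [f(-1) + f(-5/6) + f(-2/3) + ...].
Sum = 2.75.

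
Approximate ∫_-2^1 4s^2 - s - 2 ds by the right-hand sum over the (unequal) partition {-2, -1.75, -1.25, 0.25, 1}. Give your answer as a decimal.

3.5

Subinterval widths: 0.25, 0.5, 1.5, 0.75.
Right endpoints: -1.75, -1.25, 0.25, 1.
f(-1.75) = 12, f(-1.25) = 5.5, f(0.25) = -2, f(1) = 1.
Sum = Σ Δs_i · f(s_i).
Sum = 3.5.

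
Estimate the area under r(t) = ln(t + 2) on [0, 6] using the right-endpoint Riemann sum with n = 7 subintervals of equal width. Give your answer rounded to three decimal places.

Δt = (6 − 0)/7 = 6/7.
Right endpoints: 6/7, 12/7, 18/7, 24/7, 30/7, 36/7, 6.
r(6/7) ≈ 1.050, r(12/7) ≈ 1.312, r(18/7) ≈ 1.520, r(24/7) ≈ 1.692, r(30/7) ≈ 1.838, r(36/7) ≈ 1.966, r(6) ≈ 2.079.
Sum = Δt · [r(6/7) + r(12/7) + r(18/7) + ...].
Sum ≈ 9.821.

9.821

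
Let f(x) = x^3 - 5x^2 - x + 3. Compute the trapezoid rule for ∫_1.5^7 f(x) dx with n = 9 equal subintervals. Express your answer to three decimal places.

Δx = (7 − 1.5)/9 = 11/18.
f(1.5) = -6.375, f(19/9) = -8738/729, f(49/18) = -96821/5832, f(10/3) = -509/27, f(71/18) = -101287/5832, f(41/9) = -7858/729, f(31/6) = 493/216, f(52/9) = 16903/729, f(115/18) = 310861/5832, f(7) = 94.
T_9 = (Δx/2)·[f(x_0) + 2f(x_1) + ... + 2f(x_{8}) + f(x_9)].
Sum ≈ 28.721.

28.721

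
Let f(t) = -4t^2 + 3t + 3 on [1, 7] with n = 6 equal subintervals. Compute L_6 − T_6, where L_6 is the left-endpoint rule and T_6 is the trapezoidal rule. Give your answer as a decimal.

L_6 = -283.
T_6 = -370.
L_6 − T_6 = 87.

87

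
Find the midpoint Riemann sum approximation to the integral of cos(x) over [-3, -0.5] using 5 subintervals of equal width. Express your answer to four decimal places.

-0.3419

Δx = (-0.5 − (-3))/5 = 0.5.
Midpoints: -2.75, -2.25, -1.75, -1.25, -0.75.
f(-2.75) ≈ -0.9243, f(-2.25) ≈ -0.6282, f(-1.75) ≈ -0.1782, f(-1.25) ≈ 0.3153, f(-0.75) ≈ 0.7317.
Sum = Δx · [f(-2.75) + f(-2.25) + f(-1.75) + f(-1.25) + f(-0.75)].
Sum ≈ -0.3419.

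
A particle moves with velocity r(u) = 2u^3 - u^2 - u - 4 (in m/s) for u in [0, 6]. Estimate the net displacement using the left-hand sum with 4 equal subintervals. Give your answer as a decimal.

Δu = (6 − 0)/4 = 1.5.
Left endpoints: 0, 1.5, 3, 4.5.
r(0) = -4, r(1.5) = -1, r(3) = 38, r(4.5) = 153.5.
Sum = Δu · [r(0) + r(1.5) + r(3) + r(4.5)].
Sum = 279.75.

279.75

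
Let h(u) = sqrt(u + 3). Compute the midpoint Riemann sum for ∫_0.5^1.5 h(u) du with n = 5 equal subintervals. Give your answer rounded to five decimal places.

1.99875

Δu = (1.5 − 0.5)/5 = 0.2.
Midpoints: 0.6, 0.8, 1, 1.2, 1.4.
h(0.6) ≈ 1.89737, h(0.8) ≈ 1.94936, h(1) ≈ 2.00000, h(1.2) ≈ 2.04939, h(1.4) ≈ 2.09762.
Sum = Δu · [h(0.6) + h(0.8) + h(1) + h(1.2) + h(1.4)].
Sum ≈ 1.99875.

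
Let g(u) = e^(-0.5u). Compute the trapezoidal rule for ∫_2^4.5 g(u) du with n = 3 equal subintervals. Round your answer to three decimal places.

Δu = (4.5 − 2)/3 = 5/6.
g(2) ≈ 0.368, g(17/6) ≈ 0.243, g(11/3) ≈ 0.160, g(4.5) ≈ 0.105.
T_3 = (Δu/2)·[g(u_0) + 2g(u_1) + 2g(u_2) + g(u_3)].
Sum ≈ 0.533.

0.533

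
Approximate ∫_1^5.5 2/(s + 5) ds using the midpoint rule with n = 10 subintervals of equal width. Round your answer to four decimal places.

Δs = (5.5 − 1)/10 = 0.45.
Midpoints: 1.225, 1.675, 2.125, 2.575, 3.025, 3.475, 3.925, 4.375, 4.825, 5.275.
f(1.225) = 80/249, f(1.675) = 80/267, f(2.125) = 16/57, f(2.575) = 80/303, f(3.025) = 80/321, f(3.475) = 80/339, f(3.925) = 80/357, f(4.375) = 16/75, f(4.825) = 80/393, f(5.275) = 80/411.
Sum = Δs · [f(1.225) + f(1.675) + f(2.125) + ...].
Sum ≈ 1.1189.

1.1189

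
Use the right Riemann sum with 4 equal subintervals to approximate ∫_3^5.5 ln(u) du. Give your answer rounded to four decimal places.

3.7648

Δu = (5.5 − 3)/4 = 0.625.
Right endpoints: 3.625, 4.25, 4.875, 5.5.
f(3.625) ≈ 1.2879, f(4.25) ≈ 1.4469, f(4.875) ≈ 1.5841, f(5.5) ≈ 1.7047.
Sum = Δu · [f(3.625) + f(4.25) + f(4.875) + f(5.5)].
Sum ≈ 3.7648.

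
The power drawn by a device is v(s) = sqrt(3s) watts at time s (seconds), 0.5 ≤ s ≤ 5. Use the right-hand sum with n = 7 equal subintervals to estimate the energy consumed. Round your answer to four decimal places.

13.3248

Δs = (5 − 0.5)/7 = 9/14.
Right endpoints: 8/7, 25/14, 17/7, 43/14, 26/7, 61/14, 5.
v(8/7) ≈ 1.8516, v(25/14) ≈ 2.3146, v(17/7) ≈ 2.6992, v(43/14) ≈ 3.0355, v(26/7) ≈ 3.3381, v(61/14) ≈ 3.6154, v(5) ≈ 3.8730.
Sum = Δs · [v(8/7) + v(25/14) + v(17/7) + ...].
Sum ≈ 13.3248.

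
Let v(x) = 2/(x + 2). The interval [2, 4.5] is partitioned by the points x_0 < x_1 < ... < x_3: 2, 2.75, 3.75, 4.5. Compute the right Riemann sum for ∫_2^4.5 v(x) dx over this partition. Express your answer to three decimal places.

Subinterval widths: 0.75, 1, 0.75.
Right endpoints: 2.75, 3.75, 4.5.
v(2.75) = 8/19, v(3.75) = 8/23, v(4.5) = 4/13.
Sum = Σ Δx_i · v(x_i).
Sum ≈ 0.894.

0.894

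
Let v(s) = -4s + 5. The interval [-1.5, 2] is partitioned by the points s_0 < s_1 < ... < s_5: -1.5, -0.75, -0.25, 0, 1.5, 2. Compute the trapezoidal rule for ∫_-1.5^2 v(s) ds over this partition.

14

Subinterval widths: 0.75, 0.5, 0.25, 1.5, 0.5.
v(-1.5) = 11, v(-0.75) = 8, v(-0.25) = 6, v(0) = 5, v(1.5) = -1, v(2) = -3.
On each subinterval the trapezoid contributes (Δs_i/2)·[v(s_{i-1}) + v(s_i)].
Sum = 14.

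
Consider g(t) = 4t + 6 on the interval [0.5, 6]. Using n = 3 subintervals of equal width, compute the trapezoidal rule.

104.5

Δt = (6 − 0.5)/3 = 11/6.
g(0.5) = 8, g(7/3) = 46/3, g(25/6) = 68/3, g(6) = 30.
T_3 = (Δt/2)·[g(t_0) + 2g(t_1) + 2g(t_2) + g(t_3)].
Sum = 104.5.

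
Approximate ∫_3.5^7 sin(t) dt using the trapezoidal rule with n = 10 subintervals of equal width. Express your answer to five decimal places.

Δt = (7 − 3.5)/10 = 0.35.
f(3.5) ≈ -0.35078, f(3.85) ≈ -0.65063, f(4.2) ≈ -0.87158, f(4.55) ≈ -0.98684, f(4.9) ≈ -0.98245, f(5.25) ≈ -0.85893, f(5.6) ≈ -0.63127, f(5.95) ≈ -0.32705, f(6.3) ≈ 0.01681, f(6.65) ≈ 0.35864, f(7) ≈ 0.65699.
T_10 = (Δt/2)·[f(t_0) + 2f(t_1) + ... + 2f(t_{9}) + f(t_10)].
Sum ≈ -1.67307.

-1.67307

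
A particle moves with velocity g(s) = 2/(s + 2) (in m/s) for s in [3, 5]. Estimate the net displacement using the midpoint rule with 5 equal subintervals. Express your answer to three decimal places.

Δs = (5 − 3)/5 = 0.4.
Midpoints: 3.2, 3.6, 4, 4.4, 4.8.
g(3.2) = 5/13, g(3.6) = 5/14, g(4) = 1/3, g(4.4) = 0.3125, g(4.8) = 5/17.
Sum = Δs · [g(3.2) + g(3.6) + g(4) + g(4.4) + g(4.8)].
Sum ≈ 0.673.

0.673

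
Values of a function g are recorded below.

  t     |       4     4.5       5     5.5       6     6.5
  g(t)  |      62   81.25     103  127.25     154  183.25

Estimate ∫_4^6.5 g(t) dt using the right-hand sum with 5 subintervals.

324.375

Δt = 0.5.
Sum = 0.5·[81.25 + 103 + 127.25 + 154 + 183.25] = 324.375.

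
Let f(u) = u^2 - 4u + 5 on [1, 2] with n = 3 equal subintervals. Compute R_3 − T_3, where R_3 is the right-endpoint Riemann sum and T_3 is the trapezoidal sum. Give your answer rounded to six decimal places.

-0.166667

R_3 ≈ 1.18518519.
T_3 ≈ 1.35185185.
R_3 − T_3 ≈ -0.166667.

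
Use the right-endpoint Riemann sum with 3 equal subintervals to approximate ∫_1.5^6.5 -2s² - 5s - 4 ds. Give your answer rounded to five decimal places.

-392.96296

Δs = (6.5 − 1.5)/3 = 5/3.
Right endpoints: 19/6, 29/6, 6.5.
f(19/6) = -359/9, f(29/6) = -674/9, f(6.5) = -121.
Sum = Δs · [f(19/6) + f(29/6) + f(6.5)].
Sum ≈ -392.96296.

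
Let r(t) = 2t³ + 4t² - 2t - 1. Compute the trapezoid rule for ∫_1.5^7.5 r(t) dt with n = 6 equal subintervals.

Δt = (7.5 − 1.5)/6 = 1.
r(1.5) = 11.75, r(2.5) = 50.25, r(3.5) = 126.75, r(4.5) = 253.25, r(5.5) = 441.75, r(6.5) = 704.25, r(7.5) = 1052.75.
T_6 = (Δt/2)·[r(t_0) + 2r(t_1) + ... + 2r(t_{5}) + r(t_6)].
Sum = 2108.5.

2108.5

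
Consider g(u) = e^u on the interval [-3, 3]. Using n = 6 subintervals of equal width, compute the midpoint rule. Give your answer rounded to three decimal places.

Δu = (3 − (-3))/6 = 1.
Midpoints: -2.5, -1.5, -0.5, 0.5, 1.5, 2.5.
g(-2.5) ≈ 0.082, g(-1.5) ≈ 0.223, g(-0.5) ≈ 0.607, g(0.5) ≈ 1.649, g(1.5) ≈ 4.482, g(2.5) ≈ 12.182.
Sum = Δu · [g(-2.5) + g(-1.5) + g(-0.5) + ...].
Sum ≈ 19.225.

19.225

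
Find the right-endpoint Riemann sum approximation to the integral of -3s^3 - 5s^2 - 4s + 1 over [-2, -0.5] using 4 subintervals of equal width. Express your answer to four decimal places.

Δs = (-0.5 − (-2))/4 = 0.375.
Right endpoints: -1.625, -1.25, -0.875, -0.5.
f(-1.625) = 3671/512, f(-1.25) = 4.046875, f(-0.875) = 1373/512, f(-0.5) = 2.125.
Sum = Δs · [f(-1.625) + f(-1.25) + f(-0.875) + f(-0.5)].
Sum ≈ 6.0088.

6.0088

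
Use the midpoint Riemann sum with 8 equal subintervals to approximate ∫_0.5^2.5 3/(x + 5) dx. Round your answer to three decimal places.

Δx = (2.5 − 0.5)/8 = 0.25.
Midpoints: 0.625, 0.875, 1.125, 1.375, 1.625, 1.875, 2.125, 2.375.
f(0.625) = 8/15, f(0.875) = 24/47, f(1.125) = 24/49, f(1.375) = 8/17, f(1.625) = 24/53, f(1.875) = 24/55, f(2.125) = 8/19, f(2.375) = 24/59.
Sum = Δx · [f(0.625) + f(0.875) + f(1.125) + ...].
Sum ≈ 0.930.

0.930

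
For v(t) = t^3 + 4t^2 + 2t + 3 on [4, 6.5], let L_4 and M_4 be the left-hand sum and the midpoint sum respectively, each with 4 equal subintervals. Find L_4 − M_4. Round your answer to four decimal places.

-95.3735

L_4 ≈ 599.868164.
M_4 ≈ 695.241699.
L_4 − M_4 ≈ -95.3735.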